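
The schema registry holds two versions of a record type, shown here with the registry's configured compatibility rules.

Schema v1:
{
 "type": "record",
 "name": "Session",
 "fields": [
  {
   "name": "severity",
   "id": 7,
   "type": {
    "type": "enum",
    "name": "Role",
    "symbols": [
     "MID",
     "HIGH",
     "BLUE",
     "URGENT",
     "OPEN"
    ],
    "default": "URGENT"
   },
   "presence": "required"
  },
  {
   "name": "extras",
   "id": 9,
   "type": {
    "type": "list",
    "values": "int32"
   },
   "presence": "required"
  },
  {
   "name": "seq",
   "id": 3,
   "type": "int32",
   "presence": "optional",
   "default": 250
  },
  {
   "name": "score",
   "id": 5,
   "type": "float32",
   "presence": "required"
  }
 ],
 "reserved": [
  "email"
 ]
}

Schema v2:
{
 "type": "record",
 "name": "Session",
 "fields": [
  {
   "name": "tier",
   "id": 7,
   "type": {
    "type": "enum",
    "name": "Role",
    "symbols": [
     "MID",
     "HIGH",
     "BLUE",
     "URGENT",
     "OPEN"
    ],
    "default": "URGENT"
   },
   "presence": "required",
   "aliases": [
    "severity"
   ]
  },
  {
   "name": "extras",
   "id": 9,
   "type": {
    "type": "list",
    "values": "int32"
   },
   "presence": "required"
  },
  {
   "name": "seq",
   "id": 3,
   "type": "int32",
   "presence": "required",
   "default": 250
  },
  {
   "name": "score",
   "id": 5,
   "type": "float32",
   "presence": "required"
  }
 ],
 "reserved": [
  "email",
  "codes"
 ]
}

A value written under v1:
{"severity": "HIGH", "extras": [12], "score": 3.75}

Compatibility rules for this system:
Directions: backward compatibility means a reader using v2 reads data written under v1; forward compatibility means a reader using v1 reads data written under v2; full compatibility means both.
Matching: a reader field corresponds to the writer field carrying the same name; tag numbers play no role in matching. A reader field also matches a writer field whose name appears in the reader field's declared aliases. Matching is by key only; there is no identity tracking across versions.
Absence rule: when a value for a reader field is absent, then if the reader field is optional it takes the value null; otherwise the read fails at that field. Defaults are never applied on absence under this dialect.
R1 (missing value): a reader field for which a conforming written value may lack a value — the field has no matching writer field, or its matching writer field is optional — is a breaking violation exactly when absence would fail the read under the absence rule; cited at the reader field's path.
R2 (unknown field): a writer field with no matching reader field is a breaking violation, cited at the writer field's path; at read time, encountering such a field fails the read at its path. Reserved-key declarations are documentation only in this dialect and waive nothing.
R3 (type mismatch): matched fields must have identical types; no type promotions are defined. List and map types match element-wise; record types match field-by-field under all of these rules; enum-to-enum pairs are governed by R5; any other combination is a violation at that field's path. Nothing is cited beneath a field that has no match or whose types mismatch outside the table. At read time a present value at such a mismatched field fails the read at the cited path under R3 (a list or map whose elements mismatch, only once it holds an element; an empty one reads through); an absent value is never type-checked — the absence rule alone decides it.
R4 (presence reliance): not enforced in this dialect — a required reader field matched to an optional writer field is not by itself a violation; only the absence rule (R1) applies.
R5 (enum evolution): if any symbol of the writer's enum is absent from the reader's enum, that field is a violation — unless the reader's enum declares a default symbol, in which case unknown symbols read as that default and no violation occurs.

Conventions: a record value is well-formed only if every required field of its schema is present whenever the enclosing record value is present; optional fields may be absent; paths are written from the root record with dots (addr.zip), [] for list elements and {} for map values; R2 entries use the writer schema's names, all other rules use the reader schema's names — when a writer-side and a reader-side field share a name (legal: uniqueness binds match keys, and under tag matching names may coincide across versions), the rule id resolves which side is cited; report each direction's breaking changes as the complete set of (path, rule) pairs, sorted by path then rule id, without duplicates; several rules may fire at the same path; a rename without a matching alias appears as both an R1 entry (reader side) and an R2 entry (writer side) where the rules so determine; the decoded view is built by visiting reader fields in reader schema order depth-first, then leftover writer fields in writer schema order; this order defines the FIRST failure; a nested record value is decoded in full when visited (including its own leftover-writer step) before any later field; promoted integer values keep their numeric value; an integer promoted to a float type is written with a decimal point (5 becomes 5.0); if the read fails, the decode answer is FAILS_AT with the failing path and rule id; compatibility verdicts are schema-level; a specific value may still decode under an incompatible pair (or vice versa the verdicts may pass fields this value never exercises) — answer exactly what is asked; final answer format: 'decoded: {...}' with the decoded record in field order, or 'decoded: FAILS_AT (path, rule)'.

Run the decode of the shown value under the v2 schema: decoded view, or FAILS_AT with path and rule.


arrows below run writer -> reader for Session
decoding the Session value with the v2 reader:
  tier := "HIGH" (from writer severity)
  extras := [12]
  read fails at seq under R1 (no fill)
  => FAILS_AT (seq, R1)
diffs on Session not affecting the asked answer:
  renamed field severity to tier in record Session (alias severity declared on the renamed field) -> matters for Session compatibility verdicts, not for this value's decode

decoded: FAILS_AT (seq, R1)


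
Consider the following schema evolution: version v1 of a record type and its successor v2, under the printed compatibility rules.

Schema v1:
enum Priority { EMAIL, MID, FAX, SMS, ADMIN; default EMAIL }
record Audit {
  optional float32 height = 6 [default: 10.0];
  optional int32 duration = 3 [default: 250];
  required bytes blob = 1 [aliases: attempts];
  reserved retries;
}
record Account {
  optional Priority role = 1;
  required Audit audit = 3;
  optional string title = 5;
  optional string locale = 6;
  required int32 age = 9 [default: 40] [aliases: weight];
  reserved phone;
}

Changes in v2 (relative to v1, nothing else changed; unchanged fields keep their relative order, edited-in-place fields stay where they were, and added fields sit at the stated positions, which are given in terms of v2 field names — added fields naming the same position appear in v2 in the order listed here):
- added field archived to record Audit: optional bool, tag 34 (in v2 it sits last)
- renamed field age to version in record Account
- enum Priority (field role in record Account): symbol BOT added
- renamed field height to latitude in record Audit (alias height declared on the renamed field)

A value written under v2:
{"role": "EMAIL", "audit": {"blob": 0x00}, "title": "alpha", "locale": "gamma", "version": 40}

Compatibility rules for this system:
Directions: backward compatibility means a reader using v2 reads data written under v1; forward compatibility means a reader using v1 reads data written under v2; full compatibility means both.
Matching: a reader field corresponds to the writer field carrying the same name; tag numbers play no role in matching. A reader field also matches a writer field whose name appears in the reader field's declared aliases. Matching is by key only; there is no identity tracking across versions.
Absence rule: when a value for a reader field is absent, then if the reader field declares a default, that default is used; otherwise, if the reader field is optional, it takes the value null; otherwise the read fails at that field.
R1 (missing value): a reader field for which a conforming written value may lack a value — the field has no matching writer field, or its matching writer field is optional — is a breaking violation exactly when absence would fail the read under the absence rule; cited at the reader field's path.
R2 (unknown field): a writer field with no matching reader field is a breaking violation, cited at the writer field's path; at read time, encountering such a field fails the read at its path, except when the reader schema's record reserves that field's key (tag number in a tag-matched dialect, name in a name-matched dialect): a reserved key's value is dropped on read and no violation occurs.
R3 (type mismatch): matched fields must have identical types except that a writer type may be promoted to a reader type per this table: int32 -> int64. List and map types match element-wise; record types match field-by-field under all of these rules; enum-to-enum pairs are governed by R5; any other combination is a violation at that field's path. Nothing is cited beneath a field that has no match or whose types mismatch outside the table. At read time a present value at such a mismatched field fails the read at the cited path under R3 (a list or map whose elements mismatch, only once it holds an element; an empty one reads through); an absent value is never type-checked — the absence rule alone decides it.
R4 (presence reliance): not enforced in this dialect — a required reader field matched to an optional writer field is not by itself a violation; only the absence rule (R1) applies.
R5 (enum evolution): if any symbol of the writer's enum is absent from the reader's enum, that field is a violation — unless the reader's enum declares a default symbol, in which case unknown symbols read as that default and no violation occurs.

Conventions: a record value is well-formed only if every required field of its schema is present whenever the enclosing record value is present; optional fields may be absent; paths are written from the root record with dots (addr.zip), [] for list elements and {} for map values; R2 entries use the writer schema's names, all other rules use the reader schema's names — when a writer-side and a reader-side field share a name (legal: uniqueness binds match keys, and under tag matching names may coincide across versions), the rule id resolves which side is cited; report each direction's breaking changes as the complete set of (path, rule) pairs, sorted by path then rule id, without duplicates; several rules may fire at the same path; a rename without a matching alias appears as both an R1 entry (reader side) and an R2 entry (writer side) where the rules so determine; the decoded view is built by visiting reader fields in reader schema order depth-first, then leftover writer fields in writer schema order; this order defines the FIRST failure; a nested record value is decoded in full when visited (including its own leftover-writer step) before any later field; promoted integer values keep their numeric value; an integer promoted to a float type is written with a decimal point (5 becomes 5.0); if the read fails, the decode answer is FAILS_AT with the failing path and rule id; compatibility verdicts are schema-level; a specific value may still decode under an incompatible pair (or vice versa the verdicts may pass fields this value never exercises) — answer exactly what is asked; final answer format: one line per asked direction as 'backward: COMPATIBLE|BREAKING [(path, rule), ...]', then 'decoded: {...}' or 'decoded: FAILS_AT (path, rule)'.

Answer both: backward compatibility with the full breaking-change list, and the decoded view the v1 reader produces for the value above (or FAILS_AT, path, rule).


backward: BREAKING [(age, R2)]; decoded: FAILS_AT (version, R2)

arrows below run writer -> reader for Account
checking backward for Account: reader v2 against writer v1:
  role <- role (Priority -> Priority, writer optional)
  audit <- audit (Audit -> Audit, writer required)
  title <- title (string -> string, writer optional)
  locale <- locale (string -> string, writer optional)
  version: no writer match
  writer field age has no reader counterpart
  audit.latitude <- audit.height (float32 -> float32, writer optional)
  audit.duration <- audit.duration (int32 -> int32, writer optional)
  audit.blob <- audit.blob (bytes -> bytes, writer required)
  audit.archived: no writer match
  breaking: (age, R2)
  => 1 violation(s): backward is BREAKING for Account
decode (reader v1):
  role := "EMAIL"
  audit.height := 10.0 (absent -> default)
  audit.duration := 250 (absent -> default)
  audit.blob := 0x00
  title := "alpha"
  locale := "gamma"
  age := 40 (absent -> default)
  read fails at version under R2 (unknown field)
  => FAILS_AT (version, R2)
the other Account changes do not affect what is asked:
  added field archived to record Audit: optional bool, tag 34 (in v2 it sits last) -> matters only for Account's forward compatibility — outside the asked direction
  enum Priority (field role in record Account): symbol BOT added -> fires no rule on Account, leaving the asked answer as it is
  renamed field height to latitude in record Audit (alias height declared on the renamed field) -> matters only for Account's forward compatibility — outside the asked direction


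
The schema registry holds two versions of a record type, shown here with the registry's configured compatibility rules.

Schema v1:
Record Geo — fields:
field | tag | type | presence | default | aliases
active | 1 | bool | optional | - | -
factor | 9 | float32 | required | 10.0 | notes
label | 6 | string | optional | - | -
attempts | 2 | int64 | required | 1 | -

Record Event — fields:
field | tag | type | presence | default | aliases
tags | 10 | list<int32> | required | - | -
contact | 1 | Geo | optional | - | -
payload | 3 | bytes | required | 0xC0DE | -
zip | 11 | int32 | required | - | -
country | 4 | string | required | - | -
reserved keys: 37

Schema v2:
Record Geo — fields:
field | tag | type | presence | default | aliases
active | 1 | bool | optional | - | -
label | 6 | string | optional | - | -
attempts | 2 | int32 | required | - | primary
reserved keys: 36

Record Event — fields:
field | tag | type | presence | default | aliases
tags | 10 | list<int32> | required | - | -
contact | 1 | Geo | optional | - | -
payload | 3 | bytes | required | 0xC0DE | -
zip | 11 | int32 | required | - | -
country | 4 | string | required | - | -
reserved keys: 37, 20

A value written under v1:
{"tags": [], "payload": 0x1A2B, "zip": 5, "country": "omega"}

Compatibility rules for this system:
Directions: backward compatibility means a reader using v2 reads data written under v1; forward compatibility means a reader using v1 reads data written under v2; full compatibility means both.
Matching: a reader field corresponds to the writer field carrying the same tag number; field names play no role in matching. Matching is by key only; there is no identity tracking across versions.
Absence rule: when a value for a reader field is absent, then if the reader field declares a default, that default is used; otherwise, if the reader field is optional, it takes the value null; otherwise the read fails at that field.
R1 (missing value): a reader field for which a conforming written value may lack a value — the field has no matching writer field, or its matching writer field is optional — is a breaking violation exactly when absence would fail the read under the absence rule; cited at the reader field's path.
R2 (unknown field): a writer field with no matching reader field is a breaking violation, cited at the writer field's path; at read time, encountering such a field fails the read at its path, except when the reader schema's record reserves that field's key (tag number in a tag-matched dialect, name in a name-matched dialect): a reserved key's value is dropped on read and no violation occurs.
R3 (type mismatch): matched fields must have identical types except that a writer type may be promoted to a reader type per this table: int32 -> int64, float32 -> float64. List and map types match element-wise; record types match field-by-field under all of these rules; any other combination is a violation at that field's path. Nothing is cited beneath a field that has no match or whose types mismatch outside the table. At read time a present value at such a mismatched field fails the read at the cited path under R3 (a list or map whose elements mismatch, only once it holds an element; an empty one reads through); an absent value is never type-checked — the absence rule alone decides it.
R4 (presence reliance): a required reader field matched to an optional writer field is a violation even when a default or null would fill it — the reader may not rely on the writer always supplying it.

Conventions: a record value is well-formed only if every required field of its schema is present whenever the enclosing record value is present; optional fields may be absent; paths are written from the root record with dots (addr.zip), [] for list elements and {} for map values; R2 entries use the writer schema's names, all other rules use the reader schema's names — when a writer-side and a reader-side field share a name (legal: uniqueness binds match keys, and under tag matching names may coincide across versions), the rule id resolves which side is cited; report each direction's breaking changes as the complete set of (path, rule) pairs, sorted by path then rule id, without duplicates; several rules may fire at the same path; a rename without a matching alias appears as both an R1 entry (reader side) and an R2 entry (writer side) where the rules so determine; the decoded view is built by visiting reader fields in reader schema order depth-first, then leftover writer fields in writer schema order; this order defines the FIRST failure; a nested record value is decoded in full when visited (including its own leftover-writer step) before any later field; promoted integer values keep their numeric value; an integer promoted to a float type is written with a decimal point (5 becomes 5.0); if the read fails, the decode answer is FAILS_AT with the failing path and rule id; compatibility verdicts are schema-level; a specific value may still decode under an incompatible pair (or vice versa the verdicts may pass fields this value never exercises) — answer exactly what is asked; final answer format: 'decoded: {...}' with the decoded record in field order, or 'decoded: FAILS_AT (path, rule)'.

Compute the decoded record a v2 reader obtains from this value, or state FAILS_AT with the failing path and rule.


decoded: {"tags": [], "contact": null, "payload": 0x1A2B, "zip": 5, "country": "omega"}

each type pair in Event: writer, then reader
decoding the Event value with the v2 reader:
  tags := []
  contact := null (absent, optional -> null)
  payload := 0x1A2B
  zip := 5
  country := "omega"
  => decoded: {"tags": [], "contact": null, "payload": 0x1A2B, "zip": 5, "country": "omega"}
checking off the Event differences that do not matter here:
  removed field factor from record Geo -> a verdict-level change on Event — the shown value reads the same
  field attempts in record Geo: type int64 changed to int32 (its default is dropped) -> a verdict-level change on Event — the shown value reads the same


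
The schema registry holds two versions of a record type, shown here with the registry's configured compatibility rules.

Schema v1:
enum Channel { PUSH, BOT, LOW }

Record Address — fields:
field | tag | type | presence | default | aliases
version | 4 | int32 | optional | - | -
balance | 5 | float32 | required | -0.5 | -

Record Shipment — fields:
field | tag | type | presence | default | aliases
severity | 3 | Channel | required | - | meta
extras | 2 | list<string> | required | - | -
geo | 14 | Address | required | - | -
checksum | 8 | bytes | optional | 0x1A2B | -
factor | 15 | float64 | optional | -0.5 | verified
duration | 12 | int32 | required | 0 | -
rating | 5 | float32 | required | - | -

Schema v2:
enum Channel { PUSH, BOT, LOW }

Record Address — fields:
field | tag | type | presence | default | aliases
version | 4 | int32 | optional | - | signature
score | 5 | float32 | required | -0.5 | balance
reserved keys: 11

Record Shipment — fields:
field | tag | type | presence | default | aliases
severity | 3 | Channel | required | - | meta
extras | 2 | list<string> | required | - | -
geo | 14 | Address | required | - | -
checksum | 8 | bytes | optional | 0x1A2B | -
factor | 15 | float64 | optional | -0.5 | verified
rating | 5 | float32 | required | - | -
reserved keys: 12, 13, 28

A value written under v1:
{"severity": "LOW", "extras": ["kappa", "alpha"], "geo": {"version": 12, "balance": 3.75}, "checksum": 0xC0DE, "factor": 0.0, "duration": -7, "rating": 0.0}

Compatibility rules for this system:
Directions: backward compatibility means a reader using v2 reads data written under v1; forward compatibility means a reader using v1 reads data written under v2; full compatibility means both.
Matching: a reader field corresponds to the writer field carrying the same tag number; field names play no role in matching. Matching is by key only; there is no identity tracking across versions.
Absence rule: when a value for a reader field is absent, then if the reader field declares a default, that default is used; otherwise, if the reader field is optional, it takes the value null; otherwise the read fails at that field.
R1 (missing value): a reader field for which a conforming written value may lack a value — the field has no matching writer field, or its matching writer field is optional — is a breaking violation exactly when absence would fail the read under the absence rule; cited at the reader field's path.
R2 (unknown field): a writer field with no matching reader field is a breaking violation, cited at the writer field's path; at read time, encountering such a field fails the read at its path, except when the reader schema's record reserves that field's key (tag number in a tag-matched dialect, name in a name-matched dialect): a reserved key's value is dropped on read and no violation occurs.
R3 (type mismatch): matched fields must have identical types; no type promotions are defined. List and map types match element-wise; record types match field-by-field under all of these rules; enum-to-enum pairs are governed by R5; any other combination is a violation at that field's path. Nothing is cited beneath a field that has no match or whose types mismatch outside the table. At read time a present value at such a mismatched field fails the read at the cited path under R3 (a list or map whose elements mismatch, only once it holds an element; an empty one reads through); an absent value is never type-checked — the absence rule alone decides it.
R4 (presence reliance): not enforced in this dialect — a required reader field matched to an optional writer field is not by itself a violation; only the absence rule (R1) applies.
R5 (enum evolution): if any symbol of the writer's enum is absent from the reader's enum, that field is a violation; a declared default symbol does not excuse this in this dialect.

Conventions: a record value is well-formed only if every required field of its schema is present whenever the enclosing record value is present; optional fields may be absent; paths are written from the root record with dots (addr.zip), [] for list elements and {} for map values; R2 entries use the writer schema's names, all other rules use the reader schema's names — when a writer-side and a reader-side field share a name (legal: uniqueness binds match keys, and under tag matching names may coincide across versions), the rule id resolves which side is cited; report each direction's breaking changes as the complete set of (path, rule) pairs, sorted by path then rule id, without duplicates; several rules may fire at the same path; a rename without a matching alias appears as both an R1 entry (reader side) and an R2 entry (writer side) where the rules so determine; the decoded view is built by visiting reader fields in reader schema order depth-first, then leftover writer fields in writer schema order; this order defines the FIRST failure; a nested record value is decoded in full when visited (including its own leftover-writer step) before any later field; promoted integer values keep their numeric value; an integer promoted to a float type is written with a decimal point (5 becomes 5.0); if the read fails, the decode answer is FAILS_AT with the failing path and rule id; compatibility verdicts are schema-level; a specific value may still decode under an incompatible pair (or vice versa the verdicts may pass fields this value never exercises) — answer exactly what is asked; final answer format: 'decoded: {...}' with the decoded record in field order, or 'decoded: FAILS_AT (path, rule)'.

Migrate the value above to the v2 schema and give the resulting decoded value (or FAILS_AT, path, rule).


the writer's type comes first in each Shipment pair
decode walk for Shipment under reader schema v2:
  severity := "LOW"
  extras := ["kappa", "alpha"]
  geo.version := 12
  geo.score := 3.75 (from writer balance)
  checksum := 0xC0DE
  factor := 0.0
  rating := 0.0
  writer duration: reserved -> dropped
  => decoded: {"severity": "LOW", "extras": ["kappa", "alpha"], "geo": {"version": 12, "score": 3.75}, "checksum": 0xC0DE, "factor": 0.0, "rating": 0.0}

decoded: {"severity": "LOW", "extras": ["kappa", "alpha"], "geo": {"version": 12, "score": 3.75}, "checksum": 0xC0DE, "factor": 0.0, "rating": 0.0}


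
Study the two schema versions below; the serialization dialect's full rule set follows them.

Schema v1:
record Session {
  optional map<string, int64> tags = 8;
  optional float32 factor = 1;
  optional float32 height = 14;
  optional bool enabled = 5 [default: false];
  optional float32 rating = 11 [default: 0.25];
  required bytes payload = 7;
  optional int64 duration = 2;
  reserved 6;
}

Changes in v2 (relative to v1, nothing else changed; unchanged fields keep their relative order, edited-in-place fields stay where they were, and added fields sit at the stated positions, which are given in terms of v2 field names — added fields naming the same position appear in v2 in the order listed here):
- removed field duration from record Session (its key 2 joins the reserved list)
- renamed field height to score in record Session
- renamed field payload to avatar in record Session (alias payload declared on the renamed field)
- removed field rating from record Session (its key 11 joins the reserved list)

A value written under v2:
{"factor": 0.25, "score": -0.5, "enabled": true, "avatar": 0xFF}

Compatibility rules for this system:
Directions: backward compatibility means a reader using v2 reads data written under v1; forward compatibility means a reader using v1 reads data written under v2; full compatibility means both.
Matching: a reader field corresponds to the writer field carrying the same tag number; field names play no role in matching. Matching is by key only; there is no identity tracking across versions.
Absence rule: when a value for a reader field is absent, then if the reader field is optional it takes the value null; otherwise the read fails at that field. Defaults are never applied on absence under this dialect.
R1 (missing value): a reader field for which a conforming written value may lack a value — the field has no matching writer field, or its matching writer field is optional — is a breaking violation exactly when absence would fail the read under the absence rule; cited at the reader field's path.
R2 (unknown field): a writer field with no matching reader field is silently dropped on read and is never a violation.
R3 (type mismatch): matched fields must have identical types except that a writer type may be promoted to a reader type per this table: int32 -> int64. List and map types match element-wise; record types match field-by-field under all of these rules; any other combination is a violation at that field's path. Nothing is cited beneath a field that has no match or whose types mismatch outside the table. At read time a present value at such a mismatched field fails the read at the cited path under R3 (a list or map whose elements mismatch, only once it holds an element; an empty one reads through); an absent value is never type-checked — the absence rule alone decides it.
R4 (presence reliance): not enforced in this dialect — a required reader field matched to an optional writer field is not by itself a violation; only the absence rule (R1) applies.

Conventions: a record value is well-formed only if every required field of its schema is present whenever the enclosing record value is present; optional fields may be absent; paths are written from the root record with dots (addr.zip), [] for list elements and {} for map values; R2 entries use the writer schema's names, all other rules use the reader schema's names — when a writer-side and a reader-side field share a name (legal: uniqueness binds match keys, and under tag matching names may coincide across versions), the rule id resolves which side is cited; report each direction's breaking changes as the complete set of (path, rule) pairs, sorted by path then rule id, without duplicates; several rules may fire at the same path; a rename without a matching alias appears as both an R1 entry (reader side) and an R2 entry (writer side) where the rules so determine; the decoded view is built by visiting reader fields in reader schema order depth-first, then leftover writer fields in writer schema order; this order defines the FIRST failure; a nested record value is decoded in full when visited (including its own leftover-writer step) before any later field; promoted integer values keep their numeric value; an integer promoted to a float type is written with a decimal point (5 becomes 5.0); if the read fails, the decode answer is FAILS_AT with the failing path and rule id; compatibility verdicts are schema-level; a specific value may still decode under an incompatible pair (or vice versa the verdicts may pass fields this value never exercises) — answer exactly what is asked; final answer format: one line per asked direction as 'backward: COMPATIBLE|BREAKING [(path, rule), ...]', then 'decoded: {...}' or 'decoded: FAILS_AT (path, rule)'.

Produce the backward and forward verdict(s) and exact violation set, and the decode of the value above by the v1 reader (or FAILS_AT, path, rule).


the writer's type comes first in each Session pair
backward on Session — v2 reading data written by v1:
  writer optional, map<string, int64> -> map<string, int64>: reader tags maps from writer tags
  writer optional, float32 -> float32: reader factor maps from writer factor
  writer optional, float32 -> float32: reader score maps from writer height
  writer optional, bool -> bool: reader enabled maps from writer enabled
  writer required, bytes -> bytes: reader avatar maps from writer payload
  writer rating: unknown to reader
  writer duration: unknown to reader
  => backward: COMPATIBLE
forward on Session — v1 reading data written by v2:
  writer optional, map<string, int64> -> map<string, int64>: reader tags maps from writer tags
  writer optional, float32 -> float32: reader factor maps from writer factor
  writer optional, float32 -> float32: reader height maps from writer score
  writer optional, bool -> bool: reader enabled maps from writer enabled
  no writer field matches reader rating
  writer required, bytes -> bytes: reader payload maps from writer avatar
  no writer field matches reader duration
  => forward: COMPATIBLE
decode (reader v1):
  tags := null (missing; optional => null)
  factor := 0.25
  height := -0.5 (from writer score)
  enabled := true
  rating := null (missing; optional => null)
  payload := 0xFF (from writer avatar)
  duration := null (missing; optional => null)
  => decoded: {"tags": null, "factor": 0.25, "height": -0.5, "enabled": true, "rating": null, "payload": 0xFF, "duration": null}

backward: COMPATIBLE []; forward: COMPATIBLE []; decoded: {"tags": null, "factor": 0.25, "height": -0.5, "enabled": true, "rating": null, "payload": 0xFF, "duration": null}


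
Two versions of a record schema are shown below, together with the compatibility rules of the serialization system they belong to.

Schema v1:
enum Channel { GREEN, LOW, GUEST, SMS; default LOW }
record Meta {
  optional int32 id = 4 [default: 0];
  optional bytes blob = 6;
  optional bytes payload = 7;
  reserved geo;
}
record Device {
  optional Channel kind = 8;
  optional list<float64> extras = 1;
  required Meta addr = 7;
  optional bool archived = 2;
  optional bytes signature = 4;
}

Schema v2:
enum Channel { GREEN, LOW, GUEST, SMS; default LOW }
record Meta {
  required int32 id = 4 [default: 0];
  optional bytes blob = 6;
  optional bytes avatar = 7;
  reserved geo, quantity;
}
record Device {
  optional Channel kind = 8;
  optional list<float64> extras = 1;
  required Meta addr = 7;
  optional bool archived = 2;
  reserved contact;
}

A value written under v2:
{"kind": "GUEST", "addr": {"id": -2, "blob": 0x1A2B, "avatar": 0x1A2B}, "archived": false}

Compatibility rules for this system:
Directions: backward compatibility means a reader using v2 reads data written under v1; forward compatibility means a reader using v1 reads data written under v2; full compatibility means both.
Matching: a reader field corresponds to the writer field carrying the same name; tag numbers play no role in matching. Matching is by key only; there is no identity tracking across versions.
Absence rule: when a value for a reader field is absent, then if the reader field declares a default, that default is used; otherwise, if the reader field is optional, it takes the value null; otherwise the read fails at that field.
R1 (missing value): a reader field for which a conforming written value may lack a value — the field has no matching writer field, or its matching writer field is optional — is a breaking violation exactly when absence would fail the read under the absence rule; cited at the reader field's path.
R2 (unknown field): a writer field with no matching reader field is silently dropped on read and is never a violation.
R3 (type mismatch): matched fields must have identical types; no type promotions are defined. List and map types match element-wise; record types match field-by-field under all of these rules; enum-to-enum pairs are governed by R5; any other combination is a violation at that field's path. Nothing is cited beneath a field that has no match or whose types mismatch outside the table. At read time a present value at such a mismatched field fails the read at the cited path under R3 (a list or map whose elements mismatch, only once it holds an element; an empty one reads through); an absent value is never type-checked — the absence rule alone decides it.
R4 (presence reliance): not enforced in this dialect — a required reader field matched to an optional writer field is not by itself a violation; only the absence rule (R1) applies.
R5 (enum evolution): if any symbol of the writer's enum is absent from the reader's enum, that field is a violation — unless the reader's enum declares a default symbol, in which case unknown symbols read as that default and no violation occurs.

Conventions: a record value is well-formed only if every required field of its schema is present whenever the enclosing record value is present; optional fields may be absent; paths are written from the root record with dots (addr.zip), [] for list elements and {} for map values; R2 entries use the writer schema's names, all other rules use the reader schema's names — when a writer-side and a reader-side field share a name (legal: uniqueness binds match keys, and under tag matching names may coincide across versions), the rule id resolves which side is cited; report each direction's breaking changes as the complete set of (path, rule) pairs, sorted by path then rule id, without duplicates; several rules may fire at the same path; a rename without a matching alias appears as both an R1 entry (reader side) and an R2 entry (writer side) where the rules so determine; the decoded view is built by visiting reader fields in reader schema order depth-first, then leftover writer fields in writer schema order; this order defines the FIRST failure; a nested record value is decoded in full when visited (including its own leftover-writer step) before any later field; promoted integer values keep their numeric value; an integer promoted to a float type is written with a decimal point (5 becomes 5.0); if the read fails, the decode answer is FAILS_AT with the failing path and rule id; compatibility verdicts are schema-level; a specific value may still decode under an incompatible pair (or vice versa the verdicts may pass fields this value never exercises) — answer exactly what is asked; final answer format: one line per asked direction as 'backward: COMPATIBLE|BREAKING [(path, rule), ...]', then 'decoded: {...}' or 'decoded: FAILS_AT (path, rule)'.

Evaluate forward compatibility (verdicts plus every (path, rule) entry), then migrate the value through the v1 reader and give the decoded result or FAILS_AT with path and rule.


forward: COMPATIBLE []; decoded: {"kind": "GUEST", "extras": null, "addr": {"id": -2, "blob": 0x1A2B, "payload": null}, "archived": false, "signature": null}

the writer's type comes first in each Device pair
forward pass over Device, reader schema v1, writer schema v2:
  kind: Channel -> Channel, writer optional; from kind
  extras: list<float64> -> list<float64>, writer optional; from extras
  addr: Meta -> Meta, writer required; from addr
  archived: bool -> bool, writer optional; from archived
  signature: no writer match
  addr.id: int32 -> int32, writer required; from addr.id
  addr.blob: bytes -> bytes, writer optional; from addr.blob
  addr.payload: no writer match
  writer addr.avatar: unknown to reader
  => forward verdict for Device: COMPATIBLE, no violations
decode (reader v1):
  kind := "GUEST"
  extras := null (not supplied -> null)
  addr.id := -2
  addr.blob := 0x1A2B
  addr.payload := null (not supplied -> null)
  writer addr.avatar: unmatched, discarded
  archived := false
  signature := null (not supplied -> null)
  => decoded: {"kind": "GUEST", "extras": null, "addr": {"id": -2, "blob": 0x1A2B, "payload": null}, "archived": false, "signature": null}
checking off the Device differences that do not matter here:
  removed field signature from record Device -> fires no rule on Device, leaving the asked answer as it is
  field id in record Meta: optional changed to required -> fires no rule on Device, leaving the asked answer as it is


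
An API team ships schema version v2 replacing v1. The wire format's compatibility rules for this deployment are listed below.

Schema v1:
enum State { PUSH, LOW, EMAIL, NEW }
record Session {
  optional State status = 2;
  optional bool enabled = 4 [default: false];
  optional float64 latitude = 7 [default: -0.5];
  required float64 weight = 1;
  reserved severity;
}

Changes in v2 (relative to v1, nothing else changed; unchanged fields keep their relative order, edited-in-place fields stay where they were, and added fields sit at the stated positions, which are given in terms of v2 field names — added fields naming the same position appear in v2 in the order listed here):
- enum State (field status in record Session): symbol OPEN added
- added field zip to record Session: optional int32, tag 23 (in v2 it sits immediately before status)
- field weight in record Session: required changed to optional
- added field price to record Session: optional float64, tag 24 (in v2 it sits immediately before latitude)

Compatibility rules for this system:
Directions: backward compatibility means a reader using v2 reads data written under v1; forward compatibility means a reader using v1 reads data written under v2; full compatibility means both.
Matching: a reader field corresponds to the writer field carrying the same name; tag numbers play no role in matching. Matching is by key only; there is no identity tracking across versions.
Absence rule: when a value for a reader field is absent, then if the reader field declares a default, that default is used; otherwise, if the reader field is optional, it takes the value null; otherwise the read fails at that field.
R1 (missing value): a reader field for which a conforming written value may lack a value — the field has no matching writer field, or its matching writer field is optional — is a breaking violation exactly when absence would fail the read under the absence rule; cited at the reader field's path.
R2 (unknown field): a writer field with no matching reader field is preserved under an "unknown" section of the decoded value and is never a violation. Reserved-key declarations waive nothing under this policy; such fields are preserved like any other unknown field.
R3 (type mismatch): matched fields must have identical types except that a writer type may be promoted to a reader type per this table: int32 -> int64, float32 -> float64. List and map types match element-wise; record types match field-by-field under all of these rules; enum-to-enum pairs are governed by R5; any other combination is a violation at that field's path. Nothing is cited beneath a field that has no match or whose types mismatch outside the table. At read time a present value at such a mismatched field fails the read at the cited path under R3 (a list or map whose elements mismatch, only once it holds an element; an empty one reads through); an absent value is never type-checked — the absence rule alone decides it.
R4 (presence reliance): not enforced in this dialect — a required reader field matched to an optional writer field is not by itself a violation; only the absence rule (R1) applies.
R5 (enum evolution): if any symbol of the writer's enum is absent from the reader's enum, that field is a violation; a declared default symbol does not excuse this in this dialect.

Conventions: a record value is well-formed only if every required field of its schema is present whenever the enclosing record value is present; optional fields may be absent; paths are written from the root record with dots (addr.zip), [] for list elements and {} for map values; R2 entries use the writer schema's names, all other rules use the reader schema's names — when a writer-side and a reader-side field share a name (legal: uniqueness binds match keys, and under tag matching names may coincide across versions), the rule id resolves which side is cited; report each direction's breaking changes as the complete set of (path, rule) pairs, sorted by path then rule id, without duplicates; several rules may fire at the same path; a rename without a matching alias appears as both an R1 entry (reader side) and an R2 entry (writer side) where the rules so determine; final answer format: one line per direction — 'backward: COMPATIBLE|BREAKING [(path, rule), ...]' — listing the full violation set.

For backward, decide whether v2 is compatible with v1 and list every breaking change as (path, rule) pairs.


each type pair in Session: writer, then reader
checking backward for Session: reader v2 against writer v1:
  zip: no writer match
  status: paired with writer status (State -> State; writer optional)
  enabled: paired with writer enabled (bool -> bool; writer optional)
  price: no writer match
  latitude: paired with writer latitude (float64 -> float64; writer optional)
  weight: paired with writer weight (float64 -> float64; writer required)
  => backward verdict for Session: COMPATIBLE, no violations
the rest of the Session diff is inert for this question:
  enum State (field status in record Session): symbol OPEN added -> its effect on Session is confined to the forward direction, not asked
  added field price to record Session: optional float64, tag 24 (in v2 it sits immediately before latitude) -> fires no rule on Session, leaving the asked answer as it is
  field weight in record Session: required changed to optional -> its effect on Session is confined to the forward direction, not asked
  added field zip to record Session: optional int32, tag 23 (in v2 it sits immediately before status) -> fires no rule on Session, leaving the asked answer as it is

backward: COMPATIBLE []
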